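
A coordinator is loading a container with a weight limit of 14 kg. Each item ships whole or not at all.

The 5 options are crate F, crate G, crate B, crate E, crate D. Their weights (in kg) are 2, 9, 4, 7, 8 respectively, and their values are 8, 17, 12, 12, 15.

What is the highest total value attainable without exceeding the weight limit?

35

Allowing fractional choices, the relaxed optimum would be about 35.1, but items are indivisible.
crate F + crate B + crate D: weight 2 + 4 + 8 = 14 ≤ 14, value 8 + 12 + 15 = 35.
crate F + crate B + crate E: weight 2 + 4 + 7 = 13 ≤ 14, value 8 + 12 + 12 = 32.
Best is crate F, crate B, and crate D with total value 35.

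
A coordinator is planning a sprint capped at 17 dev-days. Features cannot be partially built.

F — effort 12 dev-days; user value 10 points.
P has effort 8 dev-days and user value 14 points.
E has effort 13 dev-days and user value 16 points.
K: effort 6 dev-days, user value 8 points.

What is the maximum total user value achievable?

Treat it as a binary knapsack problem.
Take P and K: effort 8 + 6 = 14 ≤ 17, user value 14 + 8 = 22.
No other feasible combination does better.

22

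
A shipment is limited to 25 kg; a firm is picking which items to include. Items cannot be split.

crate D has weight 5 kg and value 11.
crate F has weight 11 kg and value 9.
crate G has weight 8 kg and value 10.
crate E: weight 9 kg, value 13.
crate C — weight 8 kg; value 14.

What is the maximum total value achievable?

crate D + crate G + crate C: weight 5 + 8 + 8 = 21 ≤ 25, value 11 + 10 + 14 = 35.
crate G + crate E + crate C: weight 8 + 9 + 8 = 25 ≤ 25, value 10 + 13 + 14 = 37.
crate D + crate E + crate C: weight 5 + 9 + 8 = 22 ≤ 25, value 11 + 13 + 14 = 38.
Best is crate D, crate E, and crate C with total value 38.

38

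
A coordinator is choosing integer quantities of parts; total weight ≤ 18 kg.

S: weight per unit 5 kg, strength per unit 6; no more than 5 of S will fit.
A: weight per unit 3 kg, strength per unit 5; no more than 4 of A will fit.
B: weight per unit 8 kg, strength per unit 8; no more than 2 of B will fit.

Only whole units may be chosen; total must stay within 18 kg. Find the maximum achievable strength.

26

A has the best ratio (5/3); taking only A gives at most 4×5 = 20 (stopped by the supply cap of 4).
Mixing does better — 1×S and 4×A: weight 17 ≤ 18, strength 1·6 + 4·5 = 26.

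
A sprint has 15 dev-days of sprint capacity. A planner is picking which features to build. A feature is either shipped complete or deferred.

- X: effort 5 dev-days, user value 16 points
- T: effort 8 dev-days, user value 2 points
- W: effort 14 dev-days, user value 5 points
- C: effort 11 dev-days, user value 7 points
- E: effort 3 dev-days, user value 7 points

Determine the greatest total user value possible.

X + T: effort 5 + 8 = 13 ≤ 15, user value 16 + 2 = 18.
X: effort 5 ≤ 15, user value 16.
X + E: effort 5 + 3 = 8 ≤ 15, user value 16 + 7 = 23.
Best is X and E with total user value 23.

23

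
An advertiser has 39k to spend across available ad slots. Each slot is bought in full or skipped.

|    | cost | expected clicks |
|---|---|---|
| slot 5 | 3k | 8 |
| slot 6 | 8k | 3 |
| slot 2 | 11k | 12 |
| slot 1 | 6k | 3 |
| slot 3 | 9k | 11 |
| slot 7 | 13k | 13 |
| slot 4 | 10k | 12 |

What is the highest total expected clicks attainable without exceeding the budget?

46

Allowing fractional choices, the relaxed optimum would be about 49.0, but ad slots are indivisible.
slot 5 + slot 2 + slot 7 + slot 4: cost 3 + 11 + 13 + 10 = 37 ≤ 39, expected clicks 8 + 12 + 13 + 12 = 45.
slot 5 + slot 2 + slot 1 + slot 3 + slot 4: cost 3 + 11 + 6 + 9 + 10 = 39 ≤ 39, expected clicks 8 + 12 + 3 + 11 + 12 = 46.
Best is slot 5, slot 2, slot 1, slot 3, and slot 4 with total expected clicks 46.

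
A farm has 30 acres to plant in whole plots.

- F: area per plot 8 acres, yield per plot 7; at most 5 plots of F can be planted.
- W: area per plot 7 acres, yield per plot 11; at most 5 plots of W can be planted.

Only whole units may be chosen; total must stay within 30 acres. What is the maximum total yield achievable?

Take 4×W: area 28 ≤ 30, yield 4·11 = 44.
No other integer combination yields more.

44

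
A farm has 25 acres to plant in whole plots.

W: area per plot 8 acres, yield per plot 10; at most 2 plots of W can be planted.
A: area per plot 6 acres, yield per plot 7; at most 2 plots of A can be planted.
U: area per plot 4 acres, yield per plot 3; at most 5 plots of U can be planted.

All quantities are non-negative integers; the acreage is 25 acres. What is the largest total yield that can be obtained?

27

W has the best ratio (10/8); taking only W gives at most 2×10 = 20 (stopped by the supply cap of 2).
Mixing does better — 1×W, 2×A, and 1×U: area 24 ≤ 25, yield 1·10 + 2·7 + 1·3 = 27.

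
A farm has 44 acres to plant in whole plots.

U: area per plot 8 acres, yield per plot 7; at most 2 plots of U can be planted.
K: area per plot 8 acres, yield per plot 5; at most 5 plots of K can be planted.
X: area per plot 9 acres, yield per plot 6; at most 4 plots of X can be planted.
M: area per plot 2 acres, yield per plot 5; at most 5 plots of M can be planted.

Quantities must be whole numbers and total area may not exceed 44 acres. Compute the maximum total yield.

2×U, 2×X, and 5×M: area 44 ≤ 44, yield 2·7 + 2·6 + 5·5 = 51.
2×U, 1×K, 1×X, and 5×M: area 43 ≤ 44, yield 2·7 + 1·5 + 1·6 + 5·5 = 50.
Best is 51.

51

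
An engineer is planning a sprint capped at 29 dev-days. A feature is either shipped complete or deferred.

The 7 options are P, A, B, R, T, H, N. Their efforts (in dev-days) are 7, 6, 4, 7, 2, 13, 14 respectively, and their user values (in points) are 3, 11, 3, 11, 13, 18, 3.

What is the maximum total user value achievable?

Allowing fractional choices, the relaxed optimum would be about 53.8, but features are indivisible.
B + R + T + H: effort 4 + 7 + 2 + 13 = 26 ≤ 29, user value 3 + 11 + 13 + 18 = 45.
A + B + T + H: effort 6 + 4 + 2 + 13 = 25 ≤ 29, user value 11 + 3 + 13 + 18 = 45.
A + R + T + H: effort 6 + 7 + 2 + 13 = 28 ≤ 29, user value 11 + 11 + 13 + 18 = 53.
Best is A, R, T, and H with total user value 53.

53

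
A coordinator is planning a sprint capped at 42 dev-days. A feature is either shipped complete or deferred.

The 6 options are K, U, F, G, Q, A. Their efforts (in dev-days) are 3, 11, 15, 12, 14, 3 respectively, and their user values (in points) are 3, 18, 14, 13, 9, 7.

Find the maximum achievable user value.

52

Allowing fractional choices, the relaxed optimum would be about 53.1, but features are indivisible.
U + F + G + A: effort 11 + 15 + 12 + 3 = 41 ≤ 42, user value 18 + 14 + 13 + 7 = 52.
U + G + Q + A: effort 11 + 12 + 14 + 3 = 40 ≤ 42, user value 18 + 13 + 9 + 7 = 47.
K + U + F + G: effort 3 + 11 + 15 + 12 = 41 ≤ 42, user value 3 + 18 + 14 + 13 = 48.
Best is U, F, G, and A with total user value 52.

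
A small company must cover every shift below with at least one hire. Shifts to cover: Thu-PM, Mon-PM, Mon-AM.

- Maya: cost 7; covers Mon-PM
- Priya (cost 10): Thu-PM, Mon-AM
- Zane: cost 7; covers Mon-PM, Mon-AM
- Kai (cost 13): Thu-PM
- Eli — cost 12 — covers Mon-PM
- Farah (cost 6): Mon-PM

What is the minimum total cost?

The greedy cost-per-new-shift heuristic would pick Zane and Priya for 17, but a cheaper cover exists.
Choose Priya and Farah: together they cover Thu-PM, Mon-PM, Mon-AM — every shift.
Total cost: 10 + 6 = 16.
No cover costs less than 16.

16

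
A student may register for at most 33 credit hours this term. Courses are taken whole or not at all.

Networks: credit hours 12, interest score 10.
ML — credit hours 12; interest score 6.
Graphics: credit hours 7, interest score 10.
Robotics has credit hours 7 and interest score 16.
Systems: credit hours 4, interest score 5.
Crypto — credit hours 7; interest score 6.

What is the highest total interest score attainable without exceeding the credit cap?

Networks + Graphics + Robotics + Crypto: credit hours 12 + 7 + 7 + 7 = 33 ≤ 33, interest score 10 + 10 + 16 + 6 = 42.
Networks + Graphics + Robotics + Systems: credit hours 12 + 7 + 7 + 4 = 30 ≤ 33, interest score 10 + 10 + 16 + 5 = 41.
ML + Graphics + Robotics + Crypto: credit hours 12 + 7 + 7 + 7 = 33 ≤ 33, interest score 6 + 10 + 16 + 6 = 38.
Best is Networks, Graphics, Robotics, and Crypto with total interest score 42.

42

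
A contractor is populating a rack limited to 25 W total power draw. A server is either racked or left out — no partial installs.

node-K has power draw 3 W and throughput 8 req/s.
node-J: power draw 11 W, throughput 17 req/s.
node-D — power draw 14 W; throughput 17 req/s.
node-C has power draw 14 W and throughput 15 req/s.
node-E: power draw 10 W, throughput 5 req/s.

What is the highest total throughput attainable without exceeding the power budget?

node-J + node-D: power draw 11 + 14 = 25 ≤ 25, throughput 17 + 17 = 34.
node-J + node-C: power draw 11 + 14 = 25 ≤ 25, throughput 17 + 15 = 32.
Best is node-J and node-D with total throughput 34.

34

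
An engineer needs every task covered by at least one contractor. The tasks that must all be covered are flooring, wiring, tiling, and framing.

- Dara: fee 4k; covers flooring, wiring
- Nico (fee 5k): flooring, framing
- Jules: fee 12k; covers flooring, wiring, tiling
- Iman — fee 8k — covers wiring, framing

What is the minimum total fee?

17

The greedy cost-per-new-task heuristic would pick Dara, Nico, and Jules for 21, but a cheaper cover exists.
Choose Nico and Jules: together they cover flooring, wiring, tiling, framing — every task.
Total fee: 5 + 12 = 17.
No cover costs less than 17.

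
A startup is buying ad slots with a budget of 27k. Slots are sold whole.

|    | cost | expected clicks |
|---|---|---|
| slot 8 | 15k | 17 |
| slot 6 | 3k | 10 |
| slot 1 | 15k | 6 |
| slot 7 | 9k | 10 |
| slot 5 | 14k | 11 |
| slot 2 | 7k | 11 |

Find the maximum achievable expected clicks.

38

Take slot 8, slot 6, and slot 2: cost 15 + 3 + 7 = 25 ≤ 27, expected clicks 17 + 10 + 11 = 38.
No other feasible combination does better.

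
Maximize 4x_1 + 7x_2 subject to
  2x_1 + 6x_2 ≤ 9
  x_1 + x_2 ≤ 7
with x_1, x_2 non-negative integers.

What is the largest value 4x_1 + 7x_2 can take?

(x_1,x_2)=(4,0): 2·4+6·0=8≤9, 1·4+1·0=4≤7, objective 16.
(x_1,x_2)=(3,0): 2·3+6·0=6≤9, 1·3+1·0=3≤7, objective 12.
No feasible integer point exceeds 16.

16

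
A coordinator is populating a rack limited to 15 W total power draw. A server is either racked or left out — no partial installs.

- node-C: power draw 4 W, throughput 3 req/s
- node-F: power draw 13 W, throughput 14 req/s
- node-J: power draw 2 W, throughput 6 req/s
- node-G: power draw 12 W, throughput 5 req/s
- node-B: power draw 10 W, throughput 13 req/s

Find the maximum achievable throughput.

20

Take node-F and node-J: power draw 13 + 2 = 15 ≤ 15, throughput 14 + 6 = 20.
No other feasible combination does better.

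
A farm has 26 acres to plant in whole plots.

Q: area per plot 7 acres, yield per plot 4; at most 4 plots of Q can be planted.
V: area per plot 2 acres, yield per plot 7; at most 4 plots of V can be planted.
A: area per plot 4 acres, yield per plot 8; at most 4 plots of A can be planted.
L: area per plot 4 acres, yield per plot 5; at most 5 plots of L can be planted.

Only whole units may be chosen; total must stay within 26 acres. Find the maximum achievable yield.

This is a bounded integer knapsack.
V has the best ratio (7/2); taking only V gives at most 4×7 = 28 (stopped by the supply cap of 4).
Mixing does better — 4×V and 4×A: area 24 ≤ 26, yield 4·7 + 4·8 = 60.

60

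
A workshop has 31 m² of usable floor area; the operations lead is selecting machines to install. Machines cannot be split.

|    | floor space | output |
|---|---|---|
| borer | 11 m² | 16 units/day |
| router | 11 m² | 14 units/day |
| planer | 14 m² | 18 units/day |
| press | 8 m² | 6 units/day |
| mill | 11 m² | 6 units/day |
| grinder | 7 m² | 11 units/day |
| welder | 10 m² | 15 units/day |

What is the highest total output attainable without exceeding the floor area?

borer + grinder + welder: floor space 11 + 7 + 10 = 28 ≤ 31, output 16 + 11 + 15 = 42.
planer + grinder + welder: floor space 14 + 7 + 10 = 31 ≤ 31, output 18 + 11 + 15 = 44.
borer + router + grinder: floor space 11 + 11 + 7 = 29 ≤ 31, output 16 + 14 + 11 = 41.
Best is planer, grinder, and welder with total output 44.

44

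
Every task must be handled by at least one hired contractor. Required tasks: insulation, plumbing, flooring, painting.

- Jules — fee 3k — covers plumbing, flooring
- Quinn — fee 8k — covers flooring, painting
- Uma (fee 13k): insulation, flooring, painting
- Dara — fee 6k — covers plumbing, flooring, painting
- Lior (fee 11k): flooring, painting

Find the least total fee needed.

16

The greedy cost-per-new-task heuristic would pick Jules, Dara, and Uma for 22, but a cheaper cover exists.
Choose Jules and Uma: together they cover insulation, plumbing, flooring, painting — every task.
Total fee: 3 + 13 = 16.
No cover costs less than 16.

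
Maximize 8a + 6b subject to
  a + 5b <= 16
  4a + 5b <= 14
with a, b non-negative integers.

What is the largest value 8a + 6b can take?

24

(a,b)=(3,0): 1·3+5·0=3≤16, 4·3+5·0=12≤14, objective 24.
(a,b)=(2,1): 1·2+5·1=7≤16, 4·2+5·1=13≤14, objective 22.
(a,b)=(2,0): 1·2+5·0=2≤16, 4·2+5·0=8≤14, objective 16.
The best lattice point is (3,0), giving 24.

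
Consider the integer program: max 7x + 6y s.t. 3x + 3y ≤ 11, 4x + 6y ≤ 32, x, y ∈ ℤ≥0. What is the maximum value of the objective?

21

(x,y)=(3,0): 3·3+3·0=9≤11, 4·3+6·0=12≤32, objective 21.
(x,y)=(2,1): 3·2+3·1=9≤11, 4·2+6·1=14≤32, objective 20.
(x,y)=(2,0): 3·2+3·0=6≤11, 4·2+6·0=8≤32, objective 14.
Maximum is 21 at (x,y)=(3,0).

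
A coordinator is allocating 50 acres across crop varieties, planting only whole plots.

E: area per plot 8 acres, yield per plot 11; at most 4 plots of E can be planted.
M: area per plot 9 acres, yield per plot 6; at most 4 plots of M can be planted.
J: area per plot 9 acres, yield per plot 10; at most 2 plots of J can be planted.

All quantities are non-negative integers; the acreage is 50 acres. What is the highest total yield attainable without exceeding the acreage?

E has the best ratio (11/8); taking only E gives at most 4×11 = 44 (stopped by the supply cap of 4).
Mixing does better — 4×E and 2×J: area 50 ≤ 50, yield 4·11 + 2·10 = 64.

64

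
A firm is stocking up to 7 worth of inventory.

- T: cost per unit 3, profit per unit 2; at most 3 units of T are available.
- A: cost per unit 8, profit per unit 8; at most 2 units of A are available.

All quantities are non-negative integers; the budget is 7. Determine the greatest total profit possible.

1×T: cost 3 ≤ 7, profit 1·2 = 2.
2×T: cost 6 ≤ 7, profit 2·2 = 4.
Best is 4.

4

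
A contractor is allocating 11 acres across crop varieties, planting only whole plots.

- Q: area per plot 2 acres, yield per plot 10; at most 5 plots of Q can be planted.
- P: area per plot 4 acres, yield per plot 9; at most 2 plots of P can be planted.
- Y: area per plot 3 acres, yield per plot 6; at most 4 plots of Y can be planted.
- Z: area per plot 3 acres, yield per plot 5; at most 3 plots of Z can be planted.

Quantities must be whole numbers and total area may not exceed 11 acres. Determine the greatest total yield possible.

50

This is a bounded integer knapsack.
4×Q and 1×Y: area 11 ≤ 11, yield 4·10 + 1·6 = 46.
5×Q: area 10 ≤ 11, yield 5·10 = 50.
Best is 50.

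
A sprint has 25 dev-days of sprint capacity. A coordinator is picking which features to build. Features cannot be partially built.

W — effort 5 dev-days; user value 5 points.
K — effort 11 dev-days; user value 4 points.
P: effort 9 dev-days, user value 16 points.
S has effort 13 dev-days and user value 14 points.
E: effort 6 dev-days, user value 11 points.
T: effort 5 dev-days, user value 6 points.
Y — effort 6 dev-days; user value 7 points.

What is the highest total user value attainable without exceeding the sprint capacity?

Treat it as a binary knapsack problem.
P + E + Y: effort 9 + 6 + 6 = 21 ≤ 25, user value 16 + 11 + 7 = 34.
W + P + E + T: effort 5 + 9 + 6 + 5 = 25 ≤ 25, user value 5 + 16 + 11 + 6 = 38.
Best is W, P, E, and T with total user value 38.

38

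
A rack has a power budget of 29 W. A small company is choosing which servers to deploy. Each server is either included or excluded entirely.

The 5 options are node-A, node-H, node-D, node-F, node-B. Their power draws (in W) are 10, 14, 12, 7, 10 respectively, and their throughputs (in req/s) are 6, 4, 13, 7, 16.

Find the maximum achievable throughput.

36

This is an integer program with binary decision variables.
node-D + node-F + node-B: power draw 12 + 7 + 10 = 29 ≤ 29, throughput 13 + 7 + 16 = 36.
node-A + node-F + node-B: power draw 10 + 7 + 10 = 27 ≤ 29, throughput 6 + 7 + 16 = 29.
node-D + node-B: power draw 12 + 10 = 22 ≤ 29, throughput 13 + 16 = 29.
Best is node-D, node-F, and node-B with total throughput 36.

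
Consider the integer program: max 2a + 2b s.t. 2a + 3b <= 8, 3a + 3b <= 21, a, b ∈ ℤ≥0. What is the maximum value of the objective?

8

(a,b)=(4,0): 2·4+3·0=8≤8, 3·4+3·0=12≤21, objective 8.
(a,b)=(3,0): 2·3+3·0=6≤8, 3·3+3·0=9≤21, objective 6.
No feasible integer point exceeds 8.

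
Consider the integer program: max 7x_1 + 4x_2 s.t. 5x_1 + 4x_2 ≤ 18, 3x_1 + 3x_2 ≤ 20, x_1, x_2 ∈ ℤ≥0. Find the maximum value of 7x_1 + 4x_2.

Relaxing integrality, the LP optimum is 25.20 at (x_1,x_2) = (3.6, 0), which is not an integer point.
(x_1,x_2)=(2,2): 5·2+4·2=18≤18, 3·2+3·2=12≤20, objective 22.
(x_1,x_2)=(3,0): 5·3+4·0=15≤18, 3·3+3·0=9≤20, objective 21.
(x_1,x_2)=(1,3): 5·1+4·3=17≤18, 3·1+3·3=12≤20, objective 19.
No feasible integer point exceeds 22.

22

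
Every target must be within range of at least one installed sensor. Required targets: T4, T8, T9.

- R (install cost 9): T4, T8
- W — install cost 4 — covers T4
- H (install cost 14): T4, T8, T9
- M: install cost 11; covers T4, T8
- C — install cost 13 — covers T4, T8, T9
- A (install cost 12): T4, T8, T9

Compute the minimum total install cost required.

12

This is a weighted set-cover instance.
The greedy cost-per-new-target heuristic would pick W and A for 16, but a cheaper cover exists.
A alone covers T4, T8, T9 — every target.
Total install cost: 12.
No cover costs less than 12.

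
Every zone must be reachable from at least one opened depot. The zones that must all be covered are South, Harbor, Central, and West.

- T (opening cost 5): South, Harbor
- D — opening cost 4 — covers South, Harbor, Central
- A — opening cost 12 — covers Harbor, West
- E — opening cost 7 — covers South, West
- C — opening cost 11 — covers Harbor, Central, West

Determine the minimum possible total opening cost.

Choose D and E: together they cover South, Harbor, Central, West — every zone.
Total opening cost: 4 + 7 = 11.
No cover costs less than 11.

11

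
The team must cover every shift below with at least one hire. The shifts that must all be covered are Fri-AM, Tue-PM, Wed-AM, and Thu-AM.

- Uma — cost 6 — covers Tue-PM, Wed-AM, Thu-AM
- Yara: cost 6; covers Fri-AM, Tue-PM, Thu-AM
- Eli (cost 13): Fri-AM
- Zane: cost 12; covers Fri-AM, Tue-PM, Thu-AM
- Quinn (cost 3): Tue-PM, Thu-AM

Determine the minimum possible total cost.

12

This is an integer covering problem.
Choose Uma and Yara: together they cover Fri-AM, Tue-PM, Wed-AM, Thu-AM — every shift.
Total cost: 6 + 6 = 12.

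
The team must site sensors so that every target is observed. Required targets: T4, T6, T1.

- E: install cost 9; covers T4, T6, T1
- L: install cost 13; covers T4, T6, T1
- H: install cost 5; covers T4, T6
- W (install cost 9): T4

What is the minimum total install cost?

9

The greedy cost-per-new-target heuristic would pick H and E for 14, but a cheaper cover exists.
E alone covers T4, T6, T1 — every target.
Total install cost: 9.
No cover costs less than 9.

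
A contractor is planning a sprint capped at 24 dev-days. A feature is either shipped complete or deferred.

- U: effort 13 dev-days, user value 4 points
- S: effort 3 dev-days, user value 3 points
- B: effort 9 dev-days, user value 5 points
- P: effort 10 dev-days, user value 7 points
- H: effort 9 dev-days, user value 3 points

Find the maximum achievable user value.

15

Treat it as a binary knapsack problem.
Allowing fractional choices, the relaxed optimum would be about 15.7, but features are indivisible.
B + P: effort 9 + 10 = 19 ≤ 24, user value 5 + 7 = 12.
S + B + P: effort 3 + 9 + 10 = 22 ≤ 24, user value 3 + 5 + 7 = 15.
S + P + H: effort 3 + 10 + 9 = 22 ≤ 24, user value 3 + 7 + 3 = 13.
Best is S, B, and P with total user value 15.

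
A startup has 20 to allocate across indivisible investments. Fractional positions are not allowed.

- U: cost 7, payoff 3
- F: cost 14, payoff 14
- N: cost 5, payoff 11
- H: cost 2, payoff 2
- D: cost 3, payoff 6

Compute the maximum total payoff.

This is a 0-1 knapsack instance.
Take F and N: cost 14 + 5 = 19 ≤ 20, payoff 14 + 11 = 25.
No other feasible combination does better.

25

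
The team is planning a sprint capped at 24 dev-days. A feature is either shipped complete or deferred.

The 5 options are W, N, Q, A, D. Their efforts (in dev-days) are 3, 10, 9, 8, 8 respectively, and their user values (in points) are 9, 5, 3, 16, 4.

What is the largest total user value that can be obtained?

30

Allowing fractional choices, the relaxed optimum would be about 31.5, but features are indivisible.
W + A + D: effort 3 + 8 + 8 = 19 ≤ 24, user value 9 + 16 + 4 = 29.
W + Q + A: effort 3 + 9 + 8 = 20 ≤ 24, user value 9 + 3 + 16 = 28.
W + N + A: effort 3 + 10 + 8 = 21 ≤ 24, user value 9 + 5 + 16 = 30.
Best is W, N, and A with total user value 30.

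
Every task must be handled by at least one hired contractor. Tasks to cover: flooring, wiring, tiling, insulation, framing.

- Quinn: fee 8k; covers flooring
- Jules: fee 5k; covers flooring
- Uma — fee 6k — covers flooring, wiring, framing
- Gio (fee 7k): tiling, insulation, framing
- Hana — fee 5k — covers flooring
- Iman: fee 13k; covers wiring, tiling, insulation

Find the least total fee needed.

This is a weighted set-cover instance.
Choose Uma and Gio: together they cover flooring, wiring, tiling, insulation, framing — every task.
Total fee: 6 + 7 = 13.

13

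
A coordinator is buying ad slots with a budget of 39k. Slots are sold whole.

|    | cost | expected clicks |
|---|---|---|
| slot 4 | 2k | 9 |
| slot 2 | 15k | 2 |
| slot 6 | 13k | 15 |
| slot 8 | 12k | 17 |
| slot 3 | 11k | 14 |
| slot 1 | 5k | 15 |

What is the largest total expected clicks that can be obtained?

56

Take slot 4, slot 6, slot 8, and slot 1: cost 2 + 13 + 12 + 5 = 32 ≤ 39, expected clicks 9 + 15 + 17 + 15 = 56.
No other feasible combination does better.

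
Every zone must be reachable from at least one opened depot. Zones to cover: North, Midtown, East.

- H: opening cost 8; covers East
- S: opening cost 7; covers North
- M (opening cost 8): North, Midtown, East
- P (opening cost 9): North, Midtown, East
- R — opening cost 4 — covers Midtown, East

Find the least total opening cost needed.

8

The greedy cost-per-new-zone heuristic would pick R and S for 11, but a cheaper cover exists.
M alone covers North, Midtown, East — every zone.
Total opening cost: 8.
No cover costs less than 8.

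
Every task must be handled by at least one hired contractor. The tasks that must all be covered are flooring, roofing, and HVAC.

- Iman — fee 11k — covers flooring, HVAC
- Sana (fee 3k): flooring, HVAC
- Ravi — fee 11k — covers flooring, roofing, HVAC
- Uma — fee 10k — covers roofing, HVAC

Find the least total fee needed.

Ravi alone covers flooring, roofing, HVAC — every task.
Total fee: 11.

11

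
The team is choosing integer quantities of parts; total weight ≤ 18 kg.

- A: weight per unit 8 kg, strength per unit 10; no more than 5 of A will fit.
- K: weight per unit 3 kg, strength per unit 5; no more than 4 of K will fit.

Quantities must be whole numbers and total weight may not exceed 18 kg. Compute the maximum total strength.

25

4×K: weight 12 ≤ 18, strength 4·5 = 20.
1×A and 3×K: weight 17 ≤ 18, strength 1·10 + 3·5 = 25.
Best is 25.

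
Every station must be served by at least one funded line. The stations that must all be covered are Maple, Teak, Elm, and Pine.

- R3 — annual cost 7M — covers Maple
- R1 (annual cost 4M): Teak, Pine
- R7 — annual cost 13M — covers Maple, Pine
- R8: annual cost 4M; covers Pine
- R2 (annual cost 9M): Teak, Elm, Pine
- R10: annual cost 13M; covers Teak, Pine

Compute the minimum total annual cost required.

Choose R3 and R2: together they cover Maple, Teak, Elm, Pine — every station.
Total annual cost: 7 + 9 = 16.

16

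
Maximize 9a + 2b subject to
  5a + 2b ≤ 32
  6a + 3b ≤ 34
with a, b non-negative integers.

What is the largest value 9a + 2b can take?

Relaxing integrality, the LP optimum is 51.00 at (a,b) = (5.67, 0), which is not an integer point.
(a,b)=(5,1): 5·5+2·1=27≤32, 6·5+3·1=33≤34, objective 47.
(a,b)=(5,0): 5·5+2·0=25≤32, 6·5+3·0=30≤34, objective 45.
(a,b)=(4,2): 5·4+2·2=24≤32, 6·4+3·2=30≤34, objective 40.
No feasible integer point exceeds 47.

47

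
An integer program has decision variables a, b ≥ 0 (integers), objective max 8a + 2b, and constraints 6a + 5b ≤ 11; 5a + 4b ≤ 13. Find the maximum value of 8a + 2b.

10

(a,b)=(1,1) is feasible, giving 10.
(a,b)=(1,0) is feasible, giving 8.
(a,b)=(0,2) is feasible, giving 4.
(a,b)=(0,1) is feasible, giving 2.
No feasible integer point exceeds 10.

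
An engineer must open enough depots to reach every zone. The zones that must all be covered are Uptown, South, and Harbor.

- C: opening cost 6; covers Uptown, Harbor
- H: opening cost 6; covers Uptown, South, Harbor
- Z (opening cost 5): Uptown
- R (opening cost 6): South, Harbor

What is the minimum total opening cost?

H alone covers Uptown, South, Harbor — every zone.
Total opening cost: 6.
No cover costs less than 6.

6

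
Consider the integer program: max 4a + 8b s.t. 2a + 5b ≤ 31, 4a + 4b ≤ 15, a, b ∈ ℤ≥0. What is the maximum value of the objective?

(a,b)=(0,3): 2·0+5·3=15≤31, 4·0+4·3=12≤15, objective 24.
(a,b)=(1,2): 2·1+5·2=12≤31, 4·1+4·2=12≤15, objective 20.
(a,b)=(0,2): 2·0+5·2=10≤31, 4·0+4·2=8≤15, objective 16.
Maximum is 24 at (a,b)=(0,3).

24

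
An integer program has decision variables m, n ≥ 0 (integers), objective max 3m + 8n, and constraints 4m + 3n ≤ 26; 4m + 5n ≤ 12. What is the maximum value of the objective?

16

The continuous relaxation peaks at (0, 2.4) with value 19.20; rounding to a feasible lattice point costs some objective.
(m,n)=(0,2) is feasible, giving 16.
(m,n)=(1,1) is feasible, giving 11.
(m,n)=(0,1) is feasible, giving 8.
No feasible integer point exceeds 16.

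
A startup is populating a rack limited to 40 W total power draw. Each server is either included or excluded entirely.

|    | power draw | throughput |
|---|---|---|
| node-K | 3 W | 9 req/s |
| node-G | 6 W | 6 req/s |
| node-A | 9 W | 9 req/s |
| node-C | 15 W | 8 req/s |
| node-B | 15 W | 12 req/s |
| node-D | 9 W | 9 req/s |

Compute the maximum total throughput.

Take node-K, node-A, node-B, and node-D: power draw 3 + 9 + 15 + 9 = 36 ≤ 40, throughput 9 + 9 + 12 + 9 = 39.
No other feasible combination does better.

39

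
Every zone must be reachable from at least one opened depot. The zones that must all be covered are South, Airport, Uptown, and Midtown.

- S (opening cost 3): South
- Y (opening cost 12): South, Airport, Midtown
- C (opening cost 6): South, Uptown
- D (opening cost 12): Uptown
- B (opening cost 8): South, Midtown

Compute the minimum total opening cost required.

18

This is an integer covering problem.
Choose Y and C: together they cover South, Airport, Uptown, Midtown — every zone.
Total opening cost: 12 + 6 = 18.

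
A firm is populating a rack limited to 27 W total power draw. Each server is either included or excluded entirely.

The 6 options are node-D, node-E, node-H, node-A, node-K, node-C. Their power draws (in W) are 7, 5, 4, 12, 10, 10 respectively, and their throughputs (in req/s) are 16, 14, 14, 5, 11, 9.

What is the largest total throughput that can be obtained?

This is an integer program with binary decision variables.
node-D + node-E + node-H + node-K: power draw 7 + 5 + 4 + 10 = 26 ≤ 27, throughput 16 + 14 + 14 + 11 = 55.
node-D + node-E + node-H + node-C: power draw 7 + 5 + 4 + 10 = 26 ≤ 27, throughput 16 + 14 + 14 + 9 = 53.
Best is node-D, node-E, node-H, and node-K with total throughput 55.

55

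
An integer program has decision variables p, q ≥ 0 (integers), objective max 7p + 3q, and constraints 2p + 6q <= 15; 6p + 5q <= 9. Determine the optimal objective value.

7

The continuous relaxation peaks at (1.5, 0) with value 10.50; rounding to a feasible lattice point costs some objective.
(p,q)=(1,0): 2·1+6·0=2≤15, 6·1+5·0=6≤9, objective 7.
(p,q)=(0,1): 2·0+6·1=6≤15, 6·0+5·1=5≤9, objective 3.
(p,q)=(0,0): 2·0+6·0=0≤15, 6·0+5·0=0≤9, objective 0.
No feasible integer point exceeds 7.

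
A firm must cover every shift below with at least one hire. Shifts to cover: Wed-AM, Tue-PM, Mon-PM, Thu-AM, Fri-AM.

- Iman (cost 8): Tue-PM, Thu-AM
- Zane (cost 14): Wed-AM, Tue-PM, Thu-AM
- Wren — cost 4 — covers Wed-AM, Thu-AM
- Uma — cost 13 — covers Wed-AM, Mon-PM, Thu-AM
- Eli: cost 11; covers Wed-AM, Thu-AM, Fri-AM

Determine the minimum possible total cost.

The greedy cost-per-new-shift heuristic would pick Wren, Iman, Eli, and Uma for 36, but a cheaper cover exists.
Choose Iman, Uma, and Eli: together they cover Wed-AM, Tue-PM, Mon-PM, Thu-AM, Fri-AM — every shift.
Total cost: 8 + 13 + 11 = 32.
No cover costs less than 32.

32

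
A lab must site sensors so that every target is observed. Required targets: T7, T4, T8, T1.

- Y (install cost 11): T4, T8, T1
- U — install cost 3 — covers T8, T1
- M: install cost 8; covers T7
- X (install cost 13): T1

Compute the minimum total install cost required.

The greedy cost-per-new-target heuristic would pick U, M, and Y for 22, but a cheaper cover exists.
Choose Y and M: together they cover T7, T4, T8, T1 — every target.
Total install cost: 11 + 8 = 19.
No cover costs less than 19.

19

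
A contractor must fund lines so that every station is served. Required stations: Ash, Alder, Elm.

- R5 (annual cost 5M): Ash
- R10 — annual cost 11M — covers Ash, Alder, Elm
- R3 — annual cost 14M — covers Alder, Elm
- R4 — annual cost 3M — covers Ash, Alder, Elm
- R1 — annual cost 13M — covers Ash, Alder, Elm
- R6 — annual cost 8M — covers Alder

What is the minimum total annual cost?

R4 alone covers Ash, Alder, Elm — every station.
Total annual cost: 3.
No cover costs less than 3.

3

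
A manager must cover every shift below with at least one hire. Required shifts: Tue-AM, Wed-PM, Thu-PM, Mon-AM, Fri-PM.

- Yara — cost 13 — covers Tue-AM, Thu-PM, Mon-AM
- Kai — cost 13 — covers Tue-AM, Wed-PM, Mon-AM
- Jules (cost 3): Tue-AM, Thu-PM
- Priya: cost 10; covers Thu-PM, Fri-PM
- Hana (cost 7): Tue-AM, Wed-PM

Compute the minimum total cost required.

23

The greedy cost-per-new-shift heuristic would pick Jules, Kai, and Priya for 26, but a cheaper cover exists.
Choose Kai and Priya: together they cover Tue-AM, Wed-PM, Thu-PM, Mon-AM, Fri-PM — every shift.
Total cost: 13 + 10 = 23.
No cover costs less than 23.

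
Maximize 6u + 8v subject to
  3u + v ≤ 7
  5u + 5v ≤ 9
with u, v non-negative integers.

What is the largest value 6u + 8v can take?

Relaxing integrality, the LP optimum is 14.40 at (u,v) = (0, 1.8), which is not an integer point.
(u,v)=(0,1): 3·0+1·1=1≤7, 5·0+5·1=5≤9, objective 8.
(u,v)=(1,0): 3·1+1·0=3≤7, 5·1+5·0=5≤9, objective 6.
The best lattice point is (0,1), giving 8.

8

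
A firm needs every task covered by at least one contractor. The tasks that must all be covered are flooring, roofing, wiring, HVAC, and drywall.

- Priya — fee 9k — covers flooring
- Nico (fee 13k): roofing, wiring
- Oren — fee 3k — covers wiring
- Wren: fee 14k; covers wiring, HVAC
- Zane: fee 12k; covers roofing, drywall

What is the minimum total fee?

35

The greedy cost-per-new-task heuristic would pick Oren, Zane, Priya, and Wren for 38, but a cheaper cover exists.
Choose Priya, Wren, and Zane: together they cover flooring, roofing, wiring, HVAC, drywall — every task.
Total fee: 9 + 14 + 12 = 35.
No cover costs less than 35.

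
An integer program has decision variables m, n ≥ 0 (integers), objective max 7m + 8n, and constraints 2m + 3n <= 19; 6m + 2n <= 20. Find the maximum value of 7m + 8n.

The continuous relaxation peaks at (1.57, 5.29) with value 53.29; rounding to a feasible lattice point costs some objective.
(m,n)=(0,6): 2·0+3·6=18≤19, 6·0+2·6=12≤20, objective 48.
(m,n)=(1,5): 2·1+3·5=17≤19, 6·1+2·5=16≤20, objective 47.
Maximum is 48 at (m,n)=(0,6).

48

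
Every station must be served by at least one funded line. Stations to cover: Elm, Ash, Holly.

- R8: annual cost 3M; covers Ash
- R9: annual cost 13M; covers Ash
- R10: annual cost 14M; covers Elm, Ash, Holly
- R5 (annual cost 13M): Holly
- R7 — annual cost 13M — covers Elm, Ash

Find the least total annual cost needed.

14

The greedy cost-per-new-station heuristic would pick R8 and R10 for 17, but a cheaper cover exists.
R10 alone covers Elm, Ash, Holly — every station.
Total annual cost: 14.
No cover costs less than 14.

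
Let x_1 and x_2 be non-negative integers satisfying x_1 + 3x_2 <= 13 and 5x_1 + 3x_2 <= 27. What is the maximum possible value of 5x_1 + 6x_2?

The continuous relaxation peaks at (3.5, 3.17) with value 36.50; rounding to a feasible lattice point costs some objective.
(x_1,x_2)=(3,3): 1·3+3·3=12≤13, 5·3+3·3=24≤27, objective 33.
(x_1,x_2)=(4,2): 1·4+3·2=10≤13, 5·4+3·2=26≤27, objective 32.
Maximum is 33 at (x_1,x_2)=(3,3).

33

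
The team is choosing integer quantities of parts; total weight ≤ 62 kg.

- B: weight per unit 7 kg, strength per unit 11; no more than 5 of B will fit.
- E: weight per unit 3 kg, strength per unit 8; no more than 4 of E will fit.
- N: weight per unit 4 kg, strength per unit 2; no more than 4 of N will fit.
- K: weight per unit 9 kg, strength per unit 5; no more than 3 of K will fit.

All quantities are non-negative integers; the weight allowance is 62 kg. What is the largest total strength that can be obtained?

This is a bounded integer knapsack.
5×B, 4×E, and 3×N: weight 59 ≤ 62, strength 5·11 + 4·8 + 3·2 = 93.
5×B, 4×E, 1×N, and 1×K: weight 60 ≤ 62, strength 5·11 + 4·8 + 1·2 + 1·5 = 94.
Best is 94.

94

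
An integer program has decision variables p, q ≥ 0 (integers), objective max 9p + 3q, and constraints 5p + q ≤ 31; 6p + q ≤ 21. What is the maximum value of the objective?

(p,q)=(0,21): 5·0+1·21=21≤31, 6·0+1·21=21≤21, objective 63.
(p,q)=(0,20): 5·0+1·20=20≤31, 6·0+1·20=20≤21, objective 60.
No feasible integer point exceeds 63.

63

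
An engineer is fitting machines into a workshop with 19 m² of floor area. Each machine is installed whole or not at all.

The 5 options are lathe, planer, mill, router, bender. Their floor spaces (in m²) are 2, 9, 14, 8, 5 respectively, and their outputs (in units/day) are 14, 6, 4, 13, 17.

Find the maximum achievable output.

44

Take lathe, router, and bender: floor space 2 + 8 + 5 = 15 ≤ 19, output 14 + 13 + 17 = 44.
No other feasible combination does better.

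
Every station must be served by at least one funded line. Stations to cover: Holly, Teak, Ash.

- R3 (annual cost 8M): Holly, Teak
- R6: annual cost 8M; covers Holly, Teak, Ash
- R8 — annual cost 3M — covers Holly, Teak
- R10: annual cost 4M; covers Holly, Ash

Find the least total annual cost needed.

Choose R8 and R10: together they cover Holly, Teak, Ash — every station.
Total annual cost: 3 + 4 = 7.
No cover costs less than 7.

7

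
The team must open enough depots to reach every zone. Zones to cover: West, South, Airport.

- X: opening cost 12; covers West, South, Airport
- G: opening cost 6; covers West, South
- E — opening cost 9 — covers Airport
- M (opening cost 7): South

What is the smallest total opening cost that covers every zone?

The greedy cost-per-new-zone heuristic would pick G and E for 15, but a cheaper cover exists.
X alone covers West, South, Airport — every zone.
Total opening cost: 12.
No cover costs less than 12.

12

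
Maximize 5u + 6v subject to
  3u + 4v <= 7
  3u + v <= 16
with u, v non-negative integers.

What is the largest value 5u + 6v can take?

The continuous relaxation peaks at (2.33, 0) with value 11.67; rounding to a feasible lattice point costs some objective.
(u,v)=(1,1): 3·1+4·1=7≤7, 3·1+1·1=4≤16, objective 11.
(u,v)=(2,0): 3·2+4·0=6≤7, 3·2+1·0=6≤16, objective 10.
No feasible integer point exceeds 11.

11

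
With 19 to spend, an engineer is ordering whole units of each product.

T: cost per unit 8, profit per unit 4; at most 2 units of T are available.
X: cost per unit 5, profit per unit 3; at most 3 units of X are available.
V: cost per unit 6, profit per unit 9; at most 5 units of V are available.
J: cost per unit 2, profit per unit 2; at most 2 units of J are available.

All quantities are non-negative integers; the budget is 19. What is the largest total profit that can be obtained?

1×X, 2×V, and 1×J: cost 19 ≤ 19, profit 1·3 + 2·9 + 1·2 = 23.
3×V: cost 18 ≤ 19, profit 3·9 = 27.
Best is 27.

27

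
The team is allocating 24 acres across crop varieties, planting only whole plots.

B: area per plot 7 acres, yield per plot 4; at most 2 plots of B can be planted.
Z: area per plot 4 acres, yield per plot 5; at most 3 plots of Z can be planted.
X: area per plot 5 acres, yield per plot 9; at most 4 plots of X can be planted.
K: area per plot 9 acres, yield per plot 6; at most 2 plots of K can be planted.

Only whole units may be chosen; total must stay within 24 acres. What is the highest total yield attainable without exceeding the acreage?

41

2×Z and 3×X: area 23 ≤ 24, yield 2·5 + 3·9 = 37.
1×Z and 4×X: area 24 ≤ 24, yield 1·5 + 4·9 = 41.
Best is 41.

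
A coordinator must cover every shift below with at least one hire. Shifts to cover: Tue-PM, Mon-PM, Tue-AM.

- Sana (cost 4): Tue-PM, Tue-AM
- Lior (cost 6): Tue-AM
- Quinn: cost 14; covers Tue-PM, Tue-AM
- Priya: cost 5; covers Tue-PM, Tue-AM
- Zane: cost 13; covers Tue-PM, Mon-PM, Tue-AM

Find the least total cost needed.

The greedy cost-per-new-shift heuristic would pick Sana and Zane for 17, but a cheaper cover exists.
Zane alone covers Tue-PM, Mon-PM, Tue-AM — every shift.
Total cost: 13.
No cover costs less than 13.

13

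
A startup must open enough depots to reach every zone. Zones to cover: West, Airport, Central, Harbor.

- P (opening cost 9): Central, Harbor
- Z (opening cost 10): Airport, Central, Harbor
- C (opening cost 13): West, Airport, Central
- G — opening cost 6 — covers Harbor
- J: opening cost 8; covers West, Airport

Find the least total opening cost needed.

This is an integer covering problem.
The greedy cost-per-new-zone heuristic would pick Z and J for 18, but a cheaper cover exists.
Choose P and J: together they cover West, Airport, Central, Harbor — every zone.
Total opening cost: 9 + 8 = 17.
No cover costs less than 17.

17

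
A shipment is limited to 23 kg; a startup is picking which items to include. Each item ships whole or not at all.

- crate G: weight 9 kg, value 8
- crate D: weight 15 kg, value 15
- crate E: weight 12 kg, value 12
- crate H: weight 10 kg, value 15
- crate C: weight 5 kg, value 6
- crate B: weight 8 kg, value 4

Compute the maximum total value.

Take crate E and crate H: weight 12 + 10 = 22 ≤ 23, value 12 + 15 = 27.
No other feasible combination does better.

27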